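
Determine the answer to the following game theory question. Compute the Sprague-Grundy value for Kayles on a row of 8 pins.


Kayles: a move removes 1 or 2 adjacent pins from a contiguous row.
Removing pins from a row of k leaves two independent rows (a, b) with a + b = k - 1 (one pin) or a + b = k - 2 (two pins); an end removal gives a = 0.
By Sprague-Grundy, G(k) = mex{ G(a) XOR G(b) } over all these splits. G(0) = 0.
G(1): splits (0,0):0^0=0 -> mex({0}) = 1
G(2): splits (0,1):0^1=1 (0,0):0^0=0 -> mex({0, 1}) = 2
G(3): splits (0,2):0^2=2 (1,1):1^1=0 (0,1):0^1=1 -> mex({0, 1, 2}) = 3
G(4): splits (0,3):0^3=3 (1,2):1^2=3 (0,2):0^2=2 (1,1):1^1=0 -> mex({0, 2, 3}) = 1
G(5): splits (0,4):0^1=1 (1,3):1^3=2 (2,2):2^2=0 (0,3):0^3=3 (1,2):1^2=3 -> mex({0, 1, 2, 3}) = 4
G(6) = mex({0, 1, 2, 4}) = 3
G(7) = mex({0, 1, 3, 4, 5}) = 2
G(8) = mex({0, 2, 3, 5, 6}) = 1
Therefore G(8) = 1.

1


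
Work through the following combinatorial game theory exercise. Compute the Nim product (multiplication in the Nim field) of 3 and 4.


Nim multiplication is bilinear over XOR: (u XOR v) * w = (u*w) XOR (v*w).
So we split each operand into its bit components and XOR the pairwise Nim products.
3 = 1 + 2 (as XOR of powers of 2).
4 = 4 (as XOR of powers of 2).
Using the standard Nim-product table on single bits:
  2*2 = 3,   2*4 = 8,   2*8 = 12,
  4*4 = 6,   4*8 = 11,  8*8 = 13,
and  1*x = x (identity), k*l = l*k (commutative).
Pairwise Nim products:
  1 * 4 = 4
  2 * 4 = 8
XOR them: 4 XOR 8 = 12.
Result: 3 * 4 = 12 (in Nim).

12


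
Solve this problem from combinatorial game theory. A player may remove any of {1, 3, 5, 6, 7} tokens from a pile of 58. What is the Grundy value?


The subtraction set is S = {1, 3, 5, 6, 7}.
G(k) = mex{ G(k - s) : s in S, s <= k }. We compute iteratively: G(0) = 0.
G(1) = mex({0}) = 1
G(2) = mex({1}) = 0
G(3) = mex({0}) = 1
G(4) = mex({1}) = 0
G(5) = mex({0}) = 1
G(6) = mex({0, 1}) = 2
G(7) = mex({0, 1, 2}) = 3
G(8) = mex({0, 1, 3}) = 2
G(9) = mex({0, 1, 2}) = 3
G(10) = mex({0, 1, 3}) = 2
G(11) = mex({0, 1, 2}) = 3
G(12) = mex({1, 2, 3}) = 0
G(13) = mex({0, 2, 3}) = 1
G(14) = mex({1, 2, 3}) = 0
G(15) = mex({0, 2, 3}) = 1
G(16) = mex({1, 2, 3}) = 0
G(17) = mex({0, 2, 3}) = 1
G(18) = mex({0, 1, 3}) = 2
Observe that G(12)..G(18) = 0, 1, 0, 1, 0, 1, 2 repeats G(0)..G(6) = 0, 1, 0, 1, 0, 1, 2.
For k >= max(S) = 7, G(k) is determined by the previous 7 values G(k-7)..G(k-1); a window of 7 consecutive values has recurred shifted by 12, so by induction G(k + 12) = G(k) for all k >= 0: the sequence is periodic from the start with period 12.
One period: G(0..11) = 0, 1, 0, 1, 0, 1, 2, 3, 2, 3, 2, 3.
58 mod 12 = 10, so G(58) = G(10) = 2.

2


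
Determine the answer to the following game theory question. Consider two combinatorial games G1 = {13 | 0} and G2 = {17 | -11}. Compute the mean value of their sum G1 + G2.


G1 = {13 | 0}, G2 = {17 | -11}
Each is a switch {a | b} with numbers a > b; its mean value is (a + b)/2, and mean value is additive over game sums: m(G1 + G2) = m(G1) + m(G2).
Mean of G1 = (13 + (0))/2 = 13/2 = 13/2
Mean of G2 = (17 + (-11))/2 = 6/2 = 3
Mean of G1 + G2 = 13/2 + 3 = 19/2

19/2


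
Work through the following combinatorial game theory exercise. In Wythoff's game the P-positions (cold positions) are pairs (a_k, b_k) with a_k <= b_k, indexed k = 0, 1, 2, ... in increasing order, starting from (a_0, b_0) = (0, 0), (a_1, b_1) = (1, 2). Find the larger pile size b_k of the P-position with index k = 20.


By Wythoff's theorem, a_k = floor(k * phi) and b_k = floor(k * phi^2) = a_k + k, where phi = (1 + sqrt(5))/2 is the golden ratio.
phi = (1 + sqrt(5))/2 = 1.618034
phi^2 = phi + 1 = 2.618034
k = 20
k * phi^2 = 20 * 2.618034 = 52.360680
b_20 = floor(k * phi^2) = 52 (check: a_20 + k = 32 + 20 = 52)

52


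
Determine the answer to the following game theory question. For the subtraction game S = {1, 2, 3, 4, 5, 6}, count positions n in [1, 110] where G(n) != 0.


Subtraction set S = {1, 2, 3, 4, 5, 6}, so G(n) = n mod 7.
G(n) = 0 when n is a multiple of 7.
Multiples of 7 in [1, 110]: 15
N-positions (nonzero Grundy) = 110 - 15 = 95

95


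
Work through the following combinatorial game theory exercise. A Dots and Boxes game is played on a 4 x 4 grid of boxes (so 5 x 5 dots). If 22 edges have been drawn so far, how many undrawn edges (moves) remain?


Grid: 4 x 4 boxes, i.e. 5 rows and 5 columns of dots.
Horizontal edges: (rows + 1) * cols = 5 * 4 = 20
Vertical edges: rows * (cols + 1) = 4 * 5 = 20
Total edges: 20 + 20 = 40
Edges drawn: 22
Remaining: 40 - 22 = 18

18


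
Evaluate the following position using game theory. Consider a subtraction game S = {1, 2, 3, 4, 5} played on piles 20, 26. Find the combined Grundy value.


Subtraction set: {1, 2, 3, 4, 5}
For this subtraction set, G(n) = n mod 6 (period = max + 1 = 6).
Pile 1 (size 20): G(20) = 20 mod 6 = 2
Pile 2 (size 26): G(26) = 26 mod 6 = 2
Total Grundy value = XOR of all: 2 XOR 2 = 0

0


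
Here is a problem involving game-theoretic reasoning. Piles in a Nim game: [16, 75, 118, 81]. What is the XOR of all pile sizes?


We need the XOR (exclusive or) of all pile sizes.
After XOR-ing pile 1 (size 16): 0 XOR 16 = 16
After XOR-ing pile 2 (size 75): 16 XOR 75 = 91
After XOR-ing pile 3 (size 118): 91 XOR 118 = 45
After XOR-ing pile 4 (size 81): 45 XOR 81 = 124
The Nim-value of this position is 124.

124


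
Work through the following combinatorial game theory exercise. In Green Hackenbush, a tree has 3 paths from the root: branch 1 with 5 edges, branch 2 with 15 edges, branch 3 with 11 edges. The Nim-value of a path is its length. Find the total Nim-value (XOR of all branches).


The tree has 3 branches from the ground vertex.
In Green Hackenbush, the Nim-value of a simple path of length k is k.
Branch 1: length 5, Nim-value = 5
Branch 2: length 15, Nim-value = 15
Branch 3: length 11, Nim-value = 11
Total Nim-value = XOR of all branch values:
0 XOR 5 = 5
5 XOR 15 = 10
10 XOR 11 = 1
Nim-value of the tree = 1

1


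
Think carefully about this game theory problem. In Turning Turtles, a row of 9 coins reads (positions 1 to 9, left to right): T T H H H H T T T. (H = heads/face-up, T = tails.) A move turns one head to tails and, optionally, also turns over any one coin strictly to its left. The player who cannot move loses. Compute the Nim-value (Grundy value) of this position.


Coins: T T H H H H T T T
Key fact: a single head at position k behaves exactly like a Nim heap of size k (turning it to T and optionally flipping a coin at j < k corresponds to moving the heap from k to j, or to 0), and heads combine as a disjunctive sum (two heads at the same place would cancel, matching j XOR j = 0). So the Nim-value is the XOR of the 1-indexed positions of the heads.
Face-up positions (1-indexed): [3, 4, 5, 6]
XOR 0 with 3: 0 XOR 3 = 3
XOR 3 with 4: 3 XOR 4 = 7
XOR 7 with 5: 7 XOR 5 = 2
XOR 2 with 6: 2 XOR 6 = 4
Nim-value = 4

4


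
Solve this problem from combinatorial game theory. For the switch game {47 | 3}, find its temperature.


The game is {47 | 3}, a switch {a | b} with numbers a > b.
Cooling {a | b} by t gives {a - t | b + t}, which stops being hot when a - t = b + t, i.e. at t = (a - b)/2. So the temperature of a switch is (a - b)/2.
Temperature = (Left option - Right option) / 2
= (47 - (3)) / 2
= 44 / 2
= 22

22


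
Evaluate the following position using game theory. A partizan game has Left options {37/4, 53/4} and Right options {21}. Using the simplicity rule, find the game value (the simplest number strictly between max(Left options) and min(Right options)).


Left options: {37/4, 53/4}, max = 53/4
Right options: {21}, min = 21
All options are numbers and max(Left) < min(Right), so by the simplicity theorem the value is the simplest (earliest-born) number strictly between 53/4 and 21.
Integers 14 through 20 all lie strictly between 53/4 and 21.
Among integers, the simplest (lowest birthday = smallest |n|; 0 is born on day 0, +-n on day n) is 14.
No non-integer in the interval can be simpler: if x is a non-integer in the interval, then floor(x) or ceil(x) also lies in the interval (the interval contains an integer), and both are proper prefixes of x's sign expansion, i.e. born earlier. So the game value is 14.
Game value = 14

14


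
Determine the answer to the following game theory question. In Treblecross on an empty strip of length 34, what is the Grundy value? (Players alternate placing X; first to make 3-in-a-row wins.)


Treblecross: place X on empty cells; 3-in-a-row wins.
Playing within two cells of an existing X lets the opponent win at once, so sensible play treats the cells i-2..i+2 around each X as dead. The player left with no safe cell loses, so this is a normal-play take-away game on strips of safe cells.
Placing X at cell i (0-indexed) of a strip of k safe cells leaves independent strips of sizes max(0, i-2) and max(0, k-i-3). Hence G(k) = mex{ G(max(0,i-2)) XOR G(max(0,k-i-3)) : 0 <= i < k }, with G(0) = 0.
G(1): splits (0,0):0^0=0 -> mex({0}) = 1
G(2): splits (0,0):0^0=0 -> mex({0}) = 1
G(3): splits (0,0):0^0=0 -> mex({0}) = 1
G(4): splits (0,1):0^1=1 (0,0):0^0=0 -> mex({0, 1}) = 2
G(5): splits (0,2):0^1=1 (0,1):0^1=1 (0,0):0^0=0 -> mex({0, 1}) = 2
G(6) = mex({1}) = 0
G(7) = mex({0, 1, 2}) = 3
G(8) = mex({0, 1, 2}) = 3
G(9) = mex({0, 2}) = 1
G(10) = mex({0, 2, 3}) = 1
G(11) = mex({0, 3}) = 1
G(12) = mex({1, 3}) = 0
G(13) = mex({0, 1, 2, 3}) = 4
G(14) = mex({0, 1, 2}) = 3
G(15) = mex({0, 1, 2}) = 3
G(16) = mex({0, 1, 2, 4}) = 3
G(17) = mex({0, 1, 3, 4}) = 2
G(18) = mex({0, 1, 3, 4}) = 2
G(19) = mex({0, 1, 3, 5}) = 2
G(20) = mex({0, 1, 2, 3, 5}) = 4
G(21) = mex({0, 1, 2, 3, 5}) = 4
G(22) = mex({1, 2, 6}) = 0
G(23) = mex({0, 1, 2, 3, 4, 6}) = 5
G(24) = mex({0, 1, 2, 3, 4}) = 5
G(25) = mex({0, 1, 3, 4, 7}) = 2
G(26) = mex({0, 1, 3, 4, 5, 7}) = 2
G(27) = mex({0, 1, 3, 5}) = 2
G(28) = mex({0, 1, 2, 5}) = 3
G(29) = mex({0, 1, 2, 4, 5, 6}) = 3
G(30) = mex({1, 2, 4, 6}) = 0
G(31) = mex({0, 1, 2, 3, 4, 6}) = 5
G(32) = mex({1, 2, 3, 4, 7}) = 0
G(33) = mex({0, 3, 7}) = 1
G(34) = mex({0, 2, 3, 5, 7}) = 1
Therefore G(34) = 1.

1


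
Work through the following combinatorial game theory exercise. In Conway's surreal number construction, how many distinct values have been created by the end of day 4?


Day 0: {|} = 0 is born. Count = 1.
Day n: the number of surreal numbers born by day n is 2^(n+1) - 1.
By day 0: 2^1 - 1 = 1
By day 1: 2^2 - 1 = 3
By day 2: 2^3 - 1 = 7
By day 3: 2^4 - 1 = 15
By day 4: 2^5 - 1 = 31
By day 4: 31 surreal numbers.

31


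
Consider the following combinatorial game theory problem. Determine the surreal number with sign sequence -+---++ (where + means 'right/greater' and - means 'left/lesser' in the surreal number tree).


Sign expansion: -+---++
Rule: track bounds (lo, hi), initially (-inf, +inf). On '+', the current value becomes lo and we move to the simplest number in (value, hi): value + 1 if hi = +inf, otherwise the midpoint (value + hi)/2. On '-', the current value becomes hi and we move to value - 1 if lo = -inf, otherwise the midpoint (lo + value)/2.
Start at 0.
Step 1: sign = -, move left. Bounds: (-inf, 0). Value = -1
Step 2: sign = +, move right. Bounds: (-1, 0). Value = -1/2
Step 3: sign = -, move left. Bounds: (-1, -1/2). Value = -3/4
Step 4: sign = -, move left. Bounds: (-1, -3/4). Value = -7/8
Step 5: sign = -, move left. Bounds: (-1, -7/8). Value = -15/16
Step 6: sign = +, move right. Bounds: (-15/16, -7/8). Value = -29/32
Step 7: sign = +, move right. Bounds: (-29/32, -7/8). Value = -57/64
The surreal number with sign expansion -+---++ is -57/64.

-57/64


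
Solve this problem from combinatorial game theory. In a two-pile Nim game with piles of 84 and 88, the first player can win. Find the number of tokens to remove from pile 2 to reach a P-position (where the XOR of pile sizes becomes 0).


Piles: 84 and 88
Current XOR: 84 XOR 88 = 12 (non-zero, so this is an N-position).
To make the XOR zero, we need to find a move that balances the piles.
For pile 2 (size 88): target = 88 XOR 12 = 84
We reduce pile 2 from 88 to 84.
Tokens removed: 88 - 84 = 4
Verification: 84 XOR 84 = 0

4


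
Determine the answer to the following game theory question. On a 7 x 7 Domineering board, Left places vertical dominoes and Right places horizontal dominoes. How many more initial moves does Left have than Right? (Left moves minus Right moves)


Board is 7 x 7 (rows x cols).
Left (vertical) placements: (rows-1) * cols = 6 * 7 = 42
Right (horizontal) placements: rows * (cols-1) = 7 * 6 = 42
Advantage = Left - Right = 42 - 42 = 0

0


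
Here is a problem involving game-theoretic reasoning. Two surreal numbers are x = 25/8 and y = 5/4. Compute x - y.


x = 25/8, y = 5/4
Converting to common denominator: 8
x = 25/8, y = 10/8
x - y = 25/8 - 5/4 = 15/8

15/8


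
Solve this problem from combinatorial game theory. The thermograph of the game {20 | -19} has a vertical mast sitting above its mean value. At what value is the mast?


Game = {20 | -19}, a switch {a | b} with numbers a > b.
Its thermograph has left wall a - t and right wall b + t, which meet at t = (a - b)/2, where both equal (a + b)/2. So the mast (mean value) is at (a + b)/2.
Mean = (20 + (-19))/2 = 1/2 = 1/2

1/2


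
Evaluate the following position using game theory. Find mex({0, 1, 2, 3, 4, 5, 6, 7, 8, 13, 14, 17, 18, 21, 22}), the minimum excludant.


Set = {0, 1, 2, 3, 4, 5, 6, 7, 8, 13, 14, 17, 18, 21, 22}
0 is in the set.
1 is in the set.
2 is in the set.
3 is in the set.
4 is in the set.
5 is in the set.
6 is in the set.
7 is in the set.
8 is in the set.
9 is NOT in the set. This is the mex.
mex = 9

9


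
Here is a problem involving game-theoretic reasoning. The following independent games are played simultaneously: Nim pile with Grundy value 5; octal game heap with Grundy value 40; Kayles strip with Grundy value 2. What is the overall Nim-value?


By the Sprague-Grundy theorem, the Grundy value of a sum of games is the XOR of individual Grundy values.
Nim pile: Grundy value = 5. Running XOR: 0 XOR 5 = 5
octal game heap: Grundy value = 40. Running XOR: 5 XOR 40 = 45
Kayles strip: Grundy value = 2. Running XOR: 45 XOR 2 = 47
The combined Grundy value is 47.

47


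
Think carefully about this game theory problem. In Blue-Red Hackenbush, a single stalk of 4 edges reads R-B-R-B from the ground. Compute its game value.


Edges (from ground): R-B-R-B
By Berlekamp's sign-expansion rule, a Blue-Red Hackenbush stalk has the value of the surreal number whose sign sequence is the edge sequence with B -> + and R -> -.
Sign sequence: -+-+
Trace the sign expansion in the surreal number tree, starting from 0:
Edge 1: R (sign -) -> bounds (-inf, 0), value = -1
Edge 2: B (sign +) -> bounds (-1, 0), value = -1/2
Edge 3: R (sign -) -> bounds (-1, -1/2), value = -3/4
Edge 4: B (sign +) -> bounds (-3/4, -1/2), value = -5/8
Game value = -5/8

-5/8


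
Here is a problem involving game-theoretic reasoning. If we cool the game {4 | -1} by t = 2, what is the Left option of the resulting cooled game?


Original game: {4 | -1} (a switch {a | b} with a > b).
Cooling by t (for t below the temperature (a - b)/2 = 5/2) taxes each move by t: {a | b} cooled by t is {a - t | b + t}.
Cooling amount: t = 2
Cooled Left option: 4 - 2 = 2
Cooled Right option: -1 + 2 = 1
Cooled game: {2 | 1}
Left option = 2

2


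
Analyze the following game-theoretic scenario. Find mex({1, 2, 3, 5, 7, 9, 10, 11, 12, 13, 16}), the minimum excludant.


Set = {1, 2, 3, 5, 7, 9, 10, 11, 12, 13, 16}
0 is NOT in the set. This is the mex.
mex = 0

0


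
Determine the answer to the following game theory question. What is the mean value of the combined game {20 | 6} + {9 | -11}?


G1 = {20 | 6}, G2 = {9 | -11}
Each is a switch {a | b} with numbers a > b; its mean value is (a + b)/2, and mean value is additive over game sums: m(G1 + G2) = m(G1) + m(G2).
Mean of G1 = (20 + (6))/2 = 26/2 = 13
Mean of G2 = (9 + (-11))/2 = -2/2 = -1
Mean of G1 + G2 = 13 + -1 = 12

12


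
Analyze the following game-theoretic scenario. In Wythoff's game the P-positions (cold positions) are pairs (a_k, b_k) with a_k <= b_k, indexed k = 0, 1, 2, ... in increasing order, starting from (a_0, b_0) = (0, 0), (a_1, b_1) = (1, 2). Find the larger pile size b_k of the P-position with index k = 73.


By Wythoff's theorem, a_k = floor(k * phi) and b_k = floor(k * phi^2) = a_k + k, where phi = (1 + sqrt(5))/2 is the golden ratio.
phi = (1 + sqrt(5))/2 = 1.618034
phi^2 = phi + 1 = 2.618034
k = 73
k * phi^2 = 73 * 2.618034 = 191.116481
b_73 = floor(k * phi^2) = 191 (check: a_73 + k = 118 + 73 = 191)

191


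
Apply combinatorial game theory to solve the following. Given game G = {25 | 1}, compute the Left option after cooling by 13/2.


Original game: {25 | 1} (a switch {a | b} with a > b).
Cooling by t (for t below the temperature (a - b)/2 = 12) taxes each move by t: {a | b} cooled by t is {a - t | b + t}.
Cooling amount: t = 13/2
Cooled Left option: 25 - 13/2 = 37/2
Cooled Right option: 1 + 13/2 = 15/2
Cooled game: {37/2 | 15/2}
Left option = 37/2

37/2


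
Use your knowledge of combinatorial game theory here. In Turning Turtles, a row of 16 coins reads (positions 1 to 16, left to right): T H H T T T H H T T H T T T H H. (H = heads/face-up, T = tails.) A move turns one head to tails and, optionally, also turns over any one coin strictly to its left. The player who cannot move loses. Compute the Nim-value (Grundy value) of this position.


Coins: T H H T T T H H T T H T T T H H
Key fact: a single head at position k behaves exactly like a Nim heap of size k (turning it to T and optionally flipping a coin at j < k corresponds to moving the heap from k to j, or to 0), and heads combine as a disjunctive sum (two heads at the same place would cancel, matching j XOR j = 0). So the Nim-value is the XOR of the 1-indexed positions of the heads.
Face-up positions (1-indexed): [2, 3, 7, 8, 11, 15, 16]
XOR 0 with 2: 0 XOR 2 = 2
XOR 2 with 3: 2 XOR 3 = 1
XOR 1 with 7: 1 XOR 7 = 6
XOR 6 with 8: 6 XOR 8 = 14
XOR 14 with 11: 14 XOR 11 = 5
XOR 5 with 15: 5 XOR 15 = 10
XOR 10 with 16: 10 XOR 16 = 26
Nim-value = 26

26


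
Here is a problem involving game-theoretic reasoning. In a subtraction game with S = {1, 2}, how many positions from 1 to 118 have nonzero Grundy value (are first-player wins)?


Subtraction set S = {1, 2}, so G(n) = n mod 3.
G(n) = 0 when n is a multiple of 3.
Multiples of 3 in [1, 118]: 39
N-positions (nonzero Grundy) = 118 - 39 = 79

79


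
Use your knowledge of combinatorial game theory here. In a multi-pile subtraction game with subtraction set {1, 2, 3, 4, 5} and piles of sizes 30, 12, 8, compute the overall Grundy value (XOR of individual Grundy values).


Subtraction set: {1, 2, 3, 4, 5}
For this subtraction set, G(n) = n mod 6 (period = max + 1 = 6).
Pile 1 (size 30): G(30) = 30 mod 6 = 0
Pile 2 (size 12): G(12) = 12 mod 6 = 0
Pile 3 (size 8): G(8) = 8 mod 6 = 2
Total Grundy value = XOR of all: 0 XOR 0 XOR 2 = 2

2


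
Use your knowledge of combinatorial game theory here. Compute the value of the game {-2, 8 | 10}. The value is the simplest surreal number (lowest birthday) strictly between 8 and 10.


Left options: {-2, 8}, max = 8
Right options: {10}, min = 10
All options are numbers and max(Left) < min(Right), so by the simplicity theorem the value is the simplest (earliest-born) number strictly between 8 and 10.
The only integer strictly between 8 and 10 is 9.
No non-integer in the interval can be simpler: if x is a non-integer in the interval, then floor(x) or ceil(x) also lies in the interval (the interval contains an integer), and both are proper prefixes of x's sign expansion, i.e. born earlier. So the game value is 9.
Game value = 9

9


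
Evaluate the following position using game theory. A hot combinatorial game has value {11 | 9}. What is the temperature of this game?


The game is {11 | 9}, a switch {a | b} with numbers a > b.
Cooling {a | b} by t gives {a - t | b + t}, which stops being hot when a - t = b + t, i.e. at t = (a - b)/2. So the temperature of a switch is (a - b)/2.
Temperature = (Left option - Right option) / 2
= (11 - (9)) / 2
= 2 / 2
= 1

1


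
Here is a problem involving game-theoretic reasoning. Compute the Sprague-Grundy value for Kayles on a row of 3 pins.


Kayles: a move removes 1 or 2 adjacent pins from a contiguous row.
Removing pins from a row of k leaves two independent rows (a, b) with a + b = k - 1 (one pin) or a + b = k - 2 (two pins); an end removal gives a = 0.
By Sprague-Grundy, G(k) = mex{ G(a) XOR G(b) } over all these splits. G(0) = 0.
G(1): splits (0,0):0^0=0 -> mex({0}) = 1
G(2): splits (0,1):0^1=1 (0,0):0^0=0 -> mex({0, 1}) = 2
G(3): splits (0,2):0^2=2 (1,1):1^1=0 (0,1):0^1=1 -> mex({0, 1, 2}) = 3
Therefore G(3) = 3.

3


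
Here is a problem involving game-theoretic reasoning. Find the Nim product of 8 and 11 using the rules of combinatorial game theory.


Nim multiplication is bilinear over XOR: (u XOR v) * w = (u*w) XOR (v*w).
So we split each operand into its bit components and XOR the pairwise Nim products.
8 = 8 (as XOR of powers of 2).
11 = 1 + 2 + 8 (as XOR of powers of 2).
Using the standard Nim-product table on single bits:
  2*2 = 3,   2*4 = 8,   2*8 = 12,
  4*4 = 6,   4*8 = 11,  8*8 = 13,
and  1*x = x (identity), k*l = l*k (commutative).
Pairwise Nim products:
  8 * 1 = 8
  8 * 2 = 12
  8 * 8 = 13
XOR them: 8 XOR 12 XOR 13 = 9.
Result: 8 * 11 = 9 (in Nim).

9


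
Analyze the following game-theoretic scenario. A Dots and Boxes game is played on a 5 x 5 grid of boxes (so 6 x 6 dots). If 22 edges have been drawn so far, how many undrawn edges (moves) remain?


Grid: 5 x 5 boxes, i.e. 6 rows and 6 columns of dots.
Horizontal edges: (rows + 1) * cols = 6 * 5 = 30
Vertical edges: rows * (cols + 1) = 5 * 6 = 30
Total edges: 30 + 30 = 60
Edges drawn: 22
Remaining: 60 - 22 = 38

38


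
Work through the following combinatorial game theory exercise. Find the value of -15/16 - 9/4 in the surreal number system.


x = -15/16, y = 9/4
Converting to common denominator: 16
x = -15/16, y = 36/16
x - y = -15/16 - 9/4 = -51/16

-51/16


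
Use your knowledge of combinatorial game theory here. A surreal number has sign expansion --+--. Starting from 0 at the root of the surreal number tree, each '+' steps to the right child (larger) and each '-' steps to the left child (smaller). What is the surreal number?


Sign expansion: --+--
Rule: track bounds (lo, hi), initially (-inf, +inf). On '+', the current value becomes lo and we move to the simplest number in (value, hi): value + 1 if hi = +inf, otherwise the midpoint (value + hi)/2. On '-', the current value becomes hi and we move to value - 1 if lo = -inf, otherwise the midpoint (lo + value)/2.
Start at 0.
Step 1: sign = -, move left. Bounds: (-inf, 0). Value = -1
Step 2: sign = -, move left. Bounds: (-inf, -1). Value = -2
Step 3: sign = +, move right. Bounds: (-2, -1). Value = -3/2
Step 4: sign = -, move left. Bounds: (-2, -3/2). Value = -7/4
Step 5: sign = -, move left. Bounds: (-2, -7/4). Value = -15/8
The surreal number with sign expansion --+-- is -15/8.

-15/8


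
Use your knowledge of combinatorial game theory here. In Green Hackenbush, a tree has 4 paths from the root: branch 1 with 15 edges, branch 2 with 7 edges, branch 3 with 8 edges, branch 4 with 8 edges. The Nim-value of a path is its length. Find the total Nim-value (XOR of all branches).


The tree has 4 branches from the ground vertex.
In Green Hackenbush, the Nim-value of a simple path of length k is k.
Branch 1: length 15, Nim-value = 15
Branch 2: length 7, Nim-value = 7
Branch 3: length 8, Nim-value = 8
Branch 4: length 8, Nim-value = 8
Total Nim-value = XOR of all branch values:
0 XOR 15 = 15
15 XOR 7 = 8
8 XOR 8 = 0
0 XOR 8 = 8
Nim-value of the tree = 8

8


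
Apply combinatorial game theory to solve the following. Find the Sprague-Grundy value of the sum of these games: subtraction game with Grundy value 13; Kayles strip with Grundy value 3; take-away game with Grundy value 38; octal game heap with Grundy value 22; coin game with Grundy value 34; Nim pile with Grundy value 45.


By the Sprague-Grundy theorem, the Grundy value of a sum of games is the XOR of individual Grundy values.
subtraction game: Grundy value = 13. Running XOR: 0 XOR 13 = 13
Kayles strip: Grundy value = 3. Running XOR: 13 XOR 3 = 14
take-away game: Grundy value = 38. Running XOR: 14 XOR 38 = 40
octal game heap: Grundy value = 22. Running XOR: 40 XOR 22 = 62
coin game: Grundy value = 34. Running XOR: 62 XOR 34 = 28
Nim pile: Grundy value = 45. Running XOR: 28 XOR 45 = 49
The combined Grundy value is 49.

49


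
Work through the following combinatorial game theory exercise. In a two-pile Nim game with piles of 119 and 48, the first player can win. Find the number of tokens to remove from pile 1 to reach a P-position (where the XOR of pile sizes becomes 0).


Piles: 119 and 48
Current XOR: 119 XOR 48 = 71 (non-zero, so this is an N-position).
To make the XOR zero, we need to find a move that balances the piles.
For pile 1 (size 119): target = 119 XOR 71 = 48
We reduce pile 1 from 119 to 48.
Tokens removed: 119 - 48 = 71
Verification: 48 XOR 48 = 0

71


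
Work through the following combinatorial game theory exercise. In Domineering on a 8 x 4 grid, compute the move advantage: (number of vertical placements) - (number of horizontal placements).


Board is 8 x 4 (rows x cols).
Left (vertical) placements: (rows-1) * cols = 7 * 4 = 28
Right (horizontal) placements: rows * (cols-1) = 8 * 3 = 24
Advantage = Left - Right = 28 - 24 = 4

4


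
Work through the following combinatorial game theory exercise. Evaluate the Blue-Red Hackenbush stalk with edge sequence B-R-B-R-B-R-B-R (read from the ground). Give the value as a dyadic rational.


Edges (from ground): B-R-B-R-B-R-B-R
By Berlekamp's sign-expansion rule, a Blue-Red Hackenbush stalk has the value of the surreal number whose sign sequence is the edge sequence with B -> + and R -> -.
Sign sequence: +-+-+-+-
Trace the sign expansion in the surreal number tree, starting from 0:
Edge 1: B (sign +) -> bounds (0, +inf), value = 1
Edge 2: R (sign -) -> bounds (0, 1), value = 1/2
Edge 3: B (sign +) -> bounds (1/2, 1), value = 3/4
Edge 4: R (sign -) -> bounds (1/2, 3/4), value = 5/8
Edge 5: B (sign +) -> bounds (5/8, 3/4), value = 11/16
Edge 6: R (sign -) -> bounds (5/8, 11/16), value = 21/32
Edge 7: B (sign +) -> bounds (21/32, 11/16), value = 43/64
Edge 8: R (sign -) -> bounds (21/32, 43/64), value = 85/128
Game value = 85/128

85/128


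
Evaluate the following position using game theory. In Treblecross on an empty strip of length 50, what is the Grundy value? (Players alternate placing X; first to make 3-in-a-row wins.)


Treblecross: place X on empty cells; 3-in-a-row wins.
Playing within two cells of an existing X lets the opponent win at once, so sensible play treats the cells i-2..i+2 around each X as dead. The player left with no safe cell loses, so this is a normal-play take-away game on strips of safe cells.
Placing X at cell i (0-indexed) of a strip of k safe cells leaves independent strips of sizes max(0, i-2) and max(0, k-i-3). Hence G(k) = mex{ G(max(0,i-2)) XOR G(max(0,k-i-3)) : 0 <= i < k }, with G(0) = 0.
G(1): splits (0,0):0^0=0 -> mex({0}) = 1
G(2): splits (0,0):0^0=0 -> mex({0}) = 1
G(3): splits (0,0):0^0=0 -> mex({0}) = 1
G(4): splits (0,1):0^1=1 (0,0):0^0=0 -> mex({0, 1}) = 2
G(5): splits (0,2):0^1=1 (0,1):0^1=1 (0,0):0^0=0 -> mex({0, 1}) = 2
G(6) = mex({1}) = 0
G(7) = mex({0, 1, 2}) = 3
G(8) = mex({0, 1, 2}) = 3
G(9) = mex({0, 2}) = 1
G(10) = mex({0, 2, 3}) = 1
G(11) = mex({0, 3}) = 1
G(12) = mex({1, 3}) = 0
G(13) = mex({0, 1, 2, 3}) = 4
G(14) = mex({0, 1, 2}) = 3
G(15) = mex({0, 1, 2}) = 3
G(16) = mex({0, 1, 2, 4}) = 3
G(17) = mex({0, 1, 3, 4}) = 2
G(18) = mex({0, 1, 3, 4}) = 2
G(19) = mex({0, 1, 3, 5}) = 2
G(20) = mex({0, 1, 2, 3, 5}) = 4
G(21) = mex({0, 1, 2, 3, 5}) = 4
G(22) = mex({1, 2, 6}) = 0
G(23) = mex({0, 1, 2, 3, 4, 6}) = 5
G(24) = mex({0, 1, 2, 3, 4}) = 5
G(25) = mex({0, 1, 3, 4, 7}) = 2
G(26) = mex({0, 1, 3, 4, 5, 7}) = 2
G(27) = mex({0, 1, 3, 5}) = 2
G(28) = mex({0, 1, 2, 5}) = 3
G(29) = mex({0, 1, 2, 4, 5, 6}) = 3
G(30) = mex({1, 2, 4, 6}) = 0
G(31) = mex({0, 1, 2, 3, 4, 6}) = 5
G(32) = mex({1, 2, 3, 4, 7}) = 0
G(33) = mex({0, 3, 7}) = 1
G(34) = mex({0, 2, 3, 5, 7}) = 1
G(35) = mex({0, 2, 3, 5, 6}) = 1
G(36) = mex({0, 1, 2, 5, 6}) = 3
G(37) = mex({0, 1, 2, 4, 5, 6}) = 3
G(38) = mex({0, 1, 2, 4}) = 3
G(39) = mex({0, 1, 2, 3, 4, 7}) = 5
G(40) = mex({0, 1, 2, 3, 4, 5, 7}) = 6
G(41) = mex({0, 1, 2, 3, 5, 7}) = 4
G(42) = mex({0, 1, 2, 3, 5, 6, 7}) = 4
G(43) = mex({0, 2, 3, 5, 6}) = 1
G(44) = mex({1, 2, 3, 4, 5, 6}) = 0
G(45) = mex({0, 1, 2, 3, 4, 6, 7}) = 5
G(46) = mex({0, 1, 2, 3, 4, 7}) = 5
G(47) = mex({0, 1, 2, 3, 4, 5, 7}) = 6
G(48) = mex({0, 1, 2, 3, 4, 5, 7}) = 6
G(49) = mex({0, 1, 3, 4, 5, 7}) = 2
G(50) = mex({0, 1, 2, 3, 4, 5, 6}) = 7
Therefore G(50) = 7.

7


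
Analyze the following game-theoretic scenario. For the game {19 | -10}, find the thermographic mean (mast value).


Game = {19 | -10}, a switch {a | b} with numbers a > b.
Its thermograph has left wall a - t and right wall b + t, which meet at t = (a - b)/2, where both equal (a + b)/2. So the mast (mean value) is at (a + b)/2.
Mean = (19 + (-10))/2 = 9/2 = 9/2

9/2


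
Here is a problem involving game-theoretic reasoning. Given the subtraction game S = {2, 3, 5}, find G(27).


The subtraction set is S = {2, 3, 5}.
G(k) = mex{ G(k - s) : s in S, s <= k }. We compute iteratively: G(0) = 0.
G(1) = mex({}) = 0
G(2) = mex({0}) = 1
G(3) = mex({0}) = 1
G(4) = mex({0, 1}) = 2
G(5) = mex({0, 1}) = 2
G(6) = mex({0, 1, 2}) = 3
G(7) = mex({1, 2}) = 0
G(8) = mex({1, 2, 3}) = 0
G(9) = mex({0, 2, 3}) = 1
G(10) = mex({0, 2}) = 1
G(11) = mex({0, 1, 3}) = 2
Observe that G(7)..G(11) = 0, 0, 1, 1, 2 repeats G(0)..G(4) = 0, 0, 1, 1, 2.
For k >= max(S) = 5, G(k) is determined by the previous 5 values G(k-5)..G(k-1); a window of 5 consecutive values has recurred shifted by 7, so by induction G(k + 7) = G(k) for all k >= 0: the sequence is periodic from the start with period 7.
One period: G(0..6) = 0, 0, 1, 1, 2, 2, 3.
27 mod 7 = 6, so G(27) = G(6) = 3.

3


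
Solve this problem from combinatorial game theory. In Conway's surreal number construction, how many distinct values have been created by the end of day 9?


Day 0: {|} = 0 is born. Count = 1.
Day n: the number of surreal numbers born by day n is 2^(n+1) - 1.
By day 0: 2^1 - 1 = 1
By day 1: 2^2 - 1 = 3
By day 2: 2^3 - 1 = 7
By day 3: 2^4 - 1 = 15
By day 4: 2^5 - 1 = 31
By day 5: 2^6 - 1 = 63
By day 6: 2^7 - 1 = 127
By day 7: 2^8 - 1 = 255
By day 8: 2^9 - 1 = 511
By day 9: 2^10 - 1 = 1023
By day 9: 1023 surreal numbers.

1023


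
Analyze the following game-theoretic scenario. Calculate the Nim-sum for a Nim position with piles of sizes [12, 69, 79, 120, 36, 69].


We need the XOR (exclusive or) of all pile sizes.
After XOR-ing pile 1 (size 12): 0 XOR 12 = 12
After XOR-ing pile 2 (size 69): 12 XOR 69 = 73
After XOR-ing pile 3 (size 79): 73 XOR 79 = 6
After XOR-ing pile 4 (size 120): 6 XOR 120 = 126
After XOR-ing pile 5 (size 36): 126 XOR 36 = 90
After XOR-ing pile 6 (size 69): 90 XOR 69 = 31
The Nim-value of this position is 31.

31


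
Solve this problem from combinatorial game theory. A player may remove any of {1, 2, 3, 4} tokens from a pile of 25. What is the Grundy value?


The subtraction set is S = {1, 2, 3, 4}.
G(k) = mex{ G(k - s) : s in S, s <= k }. We compute iteratively: G(0) = 0.
G(1) = mex({0}) = 1
G(2) = mex({0, 1}) = 2
G(3) = mex({0, 1, 2}) = 3
G(4) = mex({0, 1, 2, 3}) = 4
G(5) = mex({1, 2, 3, 4}) = 0
G(6) = mex({0, 2, 3, 4}) = 1
G(7) = mex({0, 1, 3, 4}) = 2
G(8) = mex({0, 1, 2, 4}) = 3
Observe that G(5)..G(8) = 0, 1, 2, 3 repeats G(0)..G(3) = 0, 1, 2, 3.
For k >= max(S) = 4, G(k) is determined by the previous 4 values G(k-4)..G(k-1); a window of 4 consecutive values has recurred shifted by 5, so by induction G(k + 5) = G(k) for all k >= 0: the sequence is periodic from the start with period 5.
One period: G(0..4) = 0, 1, 2, 3, 4.
25 mod 5 = 0, so G(25) = G(0) = 0.

0


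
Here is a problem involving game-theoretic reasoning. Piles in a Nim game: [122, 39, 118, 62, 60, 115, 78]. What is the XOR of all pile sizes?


We need the XOR (exclusive or) of all pile sizes.
After XOR-ing pile 1 (size 122): 0 XOR 122 = 122
After XOR-ing pile 2 (size 39): 122 XOR 39 = 93
After XOR-ing pile 3 (size 118): 93 XOR 118 = 43
After XOR-ing pile 4 (size 62): 43 XOR 62 = 21
After XOR-ing pile 5 (size 60): 21 XOR 60 = 41
After XOR-ing pile 6 (size 115): 41 XOR 115 = 90
After XOR-ing pile 7 (size 78): 90 XOR 78 = 20
The Nim-value of this position is 20.

20


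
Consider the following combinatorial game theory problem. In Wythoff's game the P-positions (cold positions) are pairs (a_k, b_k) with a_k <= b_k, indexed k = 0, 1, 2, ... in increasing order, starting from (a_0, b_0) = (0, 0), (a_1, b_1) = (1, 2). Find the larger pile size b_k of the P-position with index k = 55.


By Wythoff's theorem, a_k = floor(k * phi) and b_k = floor(k * phi^2) = a_k + k, where phi = (1 + sqrt(5))/2 is the golden ratio.
phi = (1 + sqrt(5))/2 = 1.618034
phi^2 = phi + 1 = 2.618034
k = 55
k * phi^2 = 55 * 2.618034 = 143.991869
b_55 = floor(k * phi^2) = 143 (check: a_55 + k = 88 + 55 = 143)

143


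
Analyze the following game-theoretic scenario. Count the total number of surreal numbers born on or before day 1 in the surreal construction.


Day 0: {|} = 0 is born. Count = 1.
Day n: the number of surreal numbers born by day n is 2^(n+1) - 1.
By day 0: 2^1 - 1 = 1
By day 1: 2^2 - 1 = 3
By day 1: 3 surreal numbers.

3


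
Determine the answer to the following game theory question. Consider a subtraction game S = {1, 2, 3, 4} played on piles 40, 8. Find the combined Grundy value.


Subtraction set: {1, 2, 3, 4}
For this subtraction set, G(n) = n mod 5 (period = max + 1 = 5).
Pile 1 (size 40): G(40) = 40 mod 5 = 0
Pile 2 (size 8): G(8) = 8 mod 5 = 3
Total Grundy value = XOR of all: 0 XOR 3 = 3

3


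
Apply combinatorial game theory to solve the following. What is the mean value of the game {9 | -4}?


Game = {9 | -4}, a switch {a | b} with numbers a > b.
Its thermograph has left wall a - t and right wall b + t, which meet at t = (a - b)/2, where both equal (a + b)/2. So the mast (mean value) is at (a + b)/2.
Mean = (9 + (-4))/2 = 5/2 = 5/2

5/2


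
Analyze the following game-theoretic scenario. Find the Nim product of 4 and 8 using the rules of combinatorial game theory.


Nim multiplication is bilinear over XOR: (u XOR v) * w = (u*w) XOR (v*w).
So we split each operand into its bit components and XOR the pairwise Nim products.
4 = 4 (as XOR of powers of 2).
8 = 8 (as XOR of powers of 2).
Using the standard Nim-product table on single bits:
  2*2 = 3,   2*4 = 8,   2*8 = 12,
  4*4 = 6,   4*8 = 11,  8*8 = 13,
and  1*x = x (identity), k*l = l*k (commutative).
Pairwise Nim products:
  4 * 8 = 11
XOR them: 11 = 11.
Result: 4 * 8 = 11 (in Nim).

11


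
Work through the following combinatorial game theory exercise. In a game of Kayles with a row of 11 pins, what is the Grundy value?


Kayles: a move removes 1 or 2 adjacent pins from a contiguous row.
Removing pins from a row of k leaves two independent rows (a, b) with a + b = k - 1 (one pin) or a + b = k - 2 (two pins); an end removal gives a = 0.
By Sprague-Grundy, G(k) = mex{ G(a) XOR G(b) } over all these splits. G(0) = 0.
G(1): splits (0,0):0^0=0 -> mex({0}) = 1
G(2): splits (0,1):0^1=1 (0,0):0^0=0 -> mex({0, 1}) = 2
G(3): splits (0,2):0^2=2 (1,1):1^1=0 (0,1):0^1=1 -> mex({0, 1, 2}) = 3
G(4): splits (0,3):0^3=3 (1,2):1^2=3 (0,2):0^2=2 (1,1):1^1=0 -> mex({0, 2, 3}) = 1
G(5): splits (0,4):0^1=1 (1,3):1^3=2 (2,2):2^2=0 (0,3):0^3=3 (1,2):1^2=3 -> mex({0, 1, 2, 3}) = 4
G(6) = mex({0, 1, 2, 4}) = 3
G(7) = mex({0, 1, 3, 4, 5}) = 2
G(8) = mex({0, 2, 3, 5, 6}) = 1
G(9) = mex({0, 1, 2, 3, 6, 7}) = 4
G(10) = mex({0, 1, 3, 4, 5, 7}) = 2
G(11) = mex({0, 1, 2, 3, 4, 5}) = 6
Therefore G(11) = 6.

6


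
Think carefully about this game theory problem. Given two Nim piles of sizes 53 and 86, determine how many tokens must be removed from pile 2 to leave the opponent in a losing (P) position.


Piles: 53 and 86
Current XOR: 53 XOR 86 = 99 (non-zero, so this is an N-position).
To make the XOR zero, we need to find a move that balances the piles.
For pile 2 (size 86): target = 86 XOR 99 = 53
We reduce pile 2 from 86 to 53.
Tokens removed: 86 - 53 = 33
Verification: 53 XOR 53 = 0

33


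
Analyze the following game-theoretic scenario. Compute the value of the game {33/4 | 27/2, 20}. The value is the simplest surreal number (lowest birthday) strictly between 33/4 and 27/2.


Left options: {33/4}, max = 33/4
Right options: {27/2, 20}, min = 27/2
All options are numbers and max(Left) < min(Right), so by the simplicity theorem the value is the simplest (earliest-born) number strictly between 33/4 and 27/2.
Integers 9 through 13 all lie strictly between 33/4 and 27/2.
Among integers, the simplest (lowest birthday = smallest |n|; 0 is born on day 0, +-n on day n) is 9.
No non-integer in the interval can be simpler: if x is a non-integer in the interval, then floor(x) or ceil(x) also lies in the interval (the interval contains an integer), and both are proper prefixes of x's sign expansion, i.e. born earlier. So the game value is 9.
Game value = 9

9


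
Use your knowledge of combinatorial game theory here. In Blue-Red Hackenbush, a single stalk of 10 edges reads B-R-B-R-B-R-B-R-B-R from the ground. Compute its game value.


Edges (from ground): B-R-B-R-B-R-B-R-B-R
By Berlekamp's sign-expansion rule, a Blue-Red Hackenbush stalk has the value of the surreal number whose sign sequence is the edge sequence with B -> + and R -> -.
Sign sequence: +-+-+-+-+-
Trace the sign expansion in the surreal number tree, starting from 0:
Edge 1: B (sign +) -> bounds (0, +inf), value = 1
Edge 2: R (sign -) -> bounds (0, 1), value = 1/2
Edge 3: B (sign +) -> bounds (1/2, 1), value = 3/4
Edge 4: R (sign -) -> bounds (1/2, 3/4), value = 5/8
Edge 5: B (sign +) -> bounds (5/8, 3/4), value = 11/16
Edge 6: R (sign -) -> bounds (5/8, 11/16), value = 21/32
Edge 7: B (sign +) -> bounds (21/32, 11/16), value = 43/64
Edge 8: R (sign -) -> bounds (21/32, 43/64), value = 85/128
Edge 9: B (sign +) -> bounds (85/128, 43/64), value = 171/256
Edge 10: R (sign -) -> bounds (85/128, 171/256), value = 341/512
Game value = 341/512

341/512


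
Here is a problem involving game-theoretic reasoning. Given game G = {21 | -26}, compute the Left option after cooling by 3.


Original game: {21 | -26} (a switch {a | b} with a > b).
Cooling by t (for t below the temperature (a - b)/2 = 47/2) taxes each move by t: {a | b} cooled by t is {a - t | b + t}.
Cooling amount: t = 3
Cooled Left option: 21 - 3 = 18
Cooled Right option: -26 + 3 = -23
Cooled game: {18 | -23}
Left option = 18

18


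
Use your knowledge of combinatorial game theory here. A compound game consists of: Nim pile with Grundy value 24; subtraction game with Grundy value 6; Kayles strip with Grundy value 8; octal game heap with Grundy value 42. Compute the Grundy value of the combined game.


By the Sprague-Grundy theorem, the Grundy value of a sum of games is the XOR of individual Grundy values.
Nim pile: Grundy value = 24. Running XOR: 0 XOR 24 = 24
subtraction game: Grundy value = 6. Running XOR: 24 XOR 6 = 30
Kayles strip: Grundy value = 8. Running XOR: 30 XOR 8 = 22
octal game heap: Grundy value = 42. Running XOR: 22 XOR 42 = 60
The combined Grundy value is 60.

60


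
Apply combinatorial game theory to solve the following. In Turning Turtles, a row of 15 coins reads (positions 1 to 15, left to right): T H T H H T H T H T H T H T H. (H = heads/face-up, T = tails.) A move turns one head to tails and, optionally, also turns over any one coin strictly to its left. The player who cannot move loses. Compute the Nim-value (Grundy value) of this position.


Coins: T H T H H T H T H T H T H T H
Key fact: a single head at position k behaves exactly like a Nim heap of size k (turning it to T and optionally flipping a coin at j < k corresponds to moving the heap from k to j, or to 0), and heads combine as a disjunctive sum (two heads at the same place would cancel, matching j XOR j = 0). So the Nim-value is the XOR of the 1-indexed positions of the heads.
Face-up positions (1-indexed): [2, 4, 5, 7, 9, 11, 13, 15]
XOR 0 with 2: 0 XOR 2 = 2
XOR 2 with 4: 2 XOR 4 = 6
XOR 6 with 5: 6 XOR 5 = 3
XOR 3 with 7: 3 XOR 7 = 4
XOR 4 with 9: 4 XOR 9 = 13
XOR 13 with 11: 13 XOR 11 = 6
XOR 6 with 13: 6 XOR 13 = 11
XOR 11 with 15: 11 XOR 15 = 4
Nim-value = 4

4
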